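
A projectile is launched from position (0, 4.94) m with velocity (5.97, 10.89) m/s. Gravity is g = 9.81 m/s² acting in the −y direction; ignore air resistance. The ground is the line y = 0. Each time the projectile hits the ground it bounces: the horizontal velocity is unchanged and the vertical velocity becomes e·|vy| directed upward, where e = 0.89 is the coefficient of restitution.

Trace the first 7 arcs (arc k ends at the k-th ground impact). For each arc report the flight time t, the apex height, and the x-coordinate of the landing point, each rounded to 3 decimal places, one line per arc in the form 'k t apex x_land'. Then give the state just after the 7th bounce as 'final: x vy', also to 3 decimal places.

1 2.607 10.984 15.561
2 2.664 8.701 31.464
3 2.371 6.892 45.617
4 2.110 5.459 58.213
5 1.878 4.324 69.424
6 1.671 3.425 79.401
7 1.487 2.713 88.281
final: 88.281 6.493

Arc 1: start y=4.940, vy=10.890 → t=2.607, apex=10.984, x_land=15.561, impact vy=-14.680
  bounce: vy ← 0.89·14.680 = 13.066
Arc 2: start y=0.000, vy=13.066 → t=2.664, apex=8.701, x_land=31.464, impact vy=-13.066
  bounce: vy ← 0.89·13.066 = 11.628
Arc 3: start y=0.000, vy=11.628 → t=2.371, apex=6.892, x_land=45.617, impact vy=-11.628
  bounce: vy ← 0.89·11.628 = 10.349
Arc 4: start y=0.000, vy=10.349 → t=2.110, apex=5.459, x_land=58.213, impact vy=-10.349
  bounce: vy ← 0.89·10.349 = 9.211
Arc 5: start y=0.000, vy=9.211 → t=1.878, apex=4.324, x_land=69.424, impact vy=-9.211
  bounce: vy ← 0.89·9.211 = 8.198
Arc 6: start y=0.000, vy=8.198 → t=1.671, apex=3.425, x_land=79.401, impact vy=-8.198
  bounce: vy ← 0.89·8.198 = 7.296
Arc 7: start y=0.000, vy=7.296 → t=1.487, apex=2.713, x_land=88.281, impact vy=-7.296
  bounce: vy ← 0.89·7.296 = 6.493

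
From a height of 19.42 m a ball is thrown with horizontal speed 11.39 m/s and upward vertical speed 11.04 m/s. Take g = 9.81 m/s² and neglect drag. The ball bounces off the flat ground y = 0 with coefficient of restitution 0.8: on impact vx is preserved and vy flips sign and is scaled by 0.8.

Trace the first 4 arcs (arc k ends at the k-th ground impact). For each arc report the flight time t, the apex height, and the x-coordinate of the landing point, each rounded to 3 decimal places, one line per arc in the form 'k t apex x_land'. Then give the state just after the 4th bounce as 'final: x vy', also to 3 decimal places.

1 3.411 25.632 38.855
2 3.658 16.405 80.515
3 2.926 10.499 113.843
4 2.341 6.719 140.505
final: 140.505 9.185

Arc 1: start y=19.420, vy=11.040 → t=3.411, apex=25.632, x_land=38.855, impact vy=-22.425
  bounce: vy ← 0.8·22.425 = 17.940
Arc 2: start y=0.000, vy=17.940 → t=3.658, apex=16.405, x_land=80.515, impact vy=-17.940
  bounce: vy ← 0.8·17.940 = 14.352
Arc 3: start y=0.000, vy=14.352 → t=2.926, apex=10.499, x_land=113.843, impact vy=-14.352
  bounce: vy ← 0.8·14.352 = 11.482
Arc 4: start y=0.000, vy=11.482 → t=2.341, apex=6.719, x_land=140.505, impact vy=-11.482
  bounce: vy ← 0.8·11.482 = 9.185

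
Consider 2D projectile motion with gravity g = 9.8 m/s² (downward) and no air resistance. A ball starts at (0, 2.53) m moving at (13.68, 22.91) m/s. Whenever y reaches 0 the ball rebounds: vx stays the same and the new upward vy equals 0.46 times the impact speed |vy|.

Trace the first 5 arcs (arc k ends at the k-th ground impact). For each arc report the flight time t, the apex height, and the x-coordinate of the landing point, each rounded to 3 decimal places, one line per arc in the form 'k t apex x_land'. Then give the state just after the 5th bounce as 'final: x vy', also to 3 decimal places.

Arc 1: start y=2.530, vy=22.910 → t=4.783, apex=29.309, x_land=65.438, impact vy=-23.968
  bounce: vy ← 0.46·23.968 = 11.025
Arc 2: start y=0.000, vy=11.025 → t=2.250, apex=6.202, x_land=96.218, impact vy=-11.025
  bounce: vy ← 0.46·11.025 = 5.072
Arc 3: start y=0.000, vy=5.072 → t=1.035, apex=1.312, x_land=110.377, impact vy=-5.072
  bounce: vy ← 0.46·5.072 = 2.333
Arc 4: start y=0.000, vy=2.333 → t=0.476, apex=0.278, x_land=116.890, impact vy=-2.333
  bounce: vy ← 0.46·2.333 = 1.073
Arc 5: start y=0.000, vy=1.073 → t=0.219, apex=0.059, x_land=119.886, impact vy=-1.073
  bounce: vy ← 0.46·1.073 = 0.494

1 4.783 29.309 65.438
2 2.250 6.202 96.218
3 1.035 1.312 110.377
4 0.476 0.278 116.890
5 0.219 0.059 119.886
final: 119.886 0.494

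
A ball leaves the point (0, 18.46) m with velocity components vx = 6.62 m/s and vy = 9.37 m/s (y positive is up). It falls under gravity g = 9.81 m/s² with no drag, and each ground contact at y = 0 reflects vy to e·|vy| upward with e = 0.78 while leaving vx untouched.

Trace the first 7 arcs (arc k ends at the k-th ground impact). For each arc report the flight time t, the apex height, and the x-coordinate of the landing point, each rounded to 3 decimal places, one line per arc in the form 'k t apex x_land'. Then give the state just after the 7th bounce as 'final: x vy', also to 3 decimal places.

1 3.118 22.935 20.638
2 3.373 13.954 42.969
3 2.631 8.489 60.387
4 2.052 5.165 73.974
5 1.601 3.142 84.571
6 1.249 1.912 92.837
7 0.974 1.163 99.284
final: 99.284 3.726

Arc 1: start y=18.460, vy=9.370 → t=3.118, apex=22.935, x_land=20.638, impact vy=-21.213
  bounce: vy ← 0.78·21.213 = 16.546
Arc 2: start y=0.000, vy=16.546 → t=3.373, apex=13.954, x_land=42.969, impact vy=-16.546
  bounce: vy ← 0.78·16.546 = 12.906
Arc 3: start y=0.000, vy=12.906 → t=2.631, apex=8.489, x_land=60.387, impact vy=-12.906
  bounce: vy ← 0.78·12.906 = 10.067
Arc 4: start y=0.000, vy=10.067 → t=2.052, apex=5.165, x_land=73.974, impact vy=-10.067
  bounce: vy ← 0.78·10.067 = 7.852
Arc 5: start y=0.000, vy=7.852 → t=1.601, apex=3.142, x_land=84.571, impact vy=-7.852
  bounce: vy ← 0.78·7.852 = 6.124
Arc 6: start y=0.000, vy=6.124 → t=1.249, apex=1.912, x_land=92.837, impact vy=-6.124
  bounce: vy ← 0.78·6.124 = 4.777
Arc 7: start y=0.000, vy=4.777 → t=0.974, apex=1.163, x_land=99.284, impact vy=-4.777
  bounce: vy ← 0.78·4.777 = 3.726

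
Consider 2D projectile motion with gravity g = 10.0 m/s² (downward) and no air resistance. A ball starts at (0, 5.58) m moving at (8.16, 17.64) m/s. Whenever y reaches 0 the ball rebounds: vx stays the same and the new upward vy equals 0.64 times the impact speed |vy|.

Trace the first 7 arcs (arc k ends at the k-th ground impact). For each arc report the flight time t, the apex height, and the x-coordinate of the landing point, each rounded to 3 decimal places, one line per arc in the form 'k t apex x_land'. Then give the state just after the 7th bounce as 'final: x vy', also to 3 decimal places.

1 3.820 21.138 31.172
2 2.632 8.658 52.648
3 1.684 3.546 66.393
4 1.078 1.453 75.189
5 0.690 0.595 80.819
6 0.442 0.244 84.422
7 0.283 0.100 86.728
final: 86.728 0.904

Arc 1: start y=5.580, vy=17.640 → t=3.820, apex=21.138, x_land=31.172, impact vy=-20.561
  bounce: vy ← 0.64·20.561 = 13.159
Arc 2: start y=0.000, vy=13.159 → t=2.632, apex=8.658, x_land=52.648, impact vy=-13.159
  bounce: vy ← 0.64·13.159 = 8.422
Arc 3: start y=0.000, vy=8.422 → t=1.684, apex=3.546, x_land=66.393, impact vy=-8.422
  bounce: vy ← 0.64·8.422 = 5.390
Arc 4: start y=0.000, vy=5.390 → t=1.078, apex=1.453, x_land=75.189, impact vy=-5.390
  bounce: vy ← 0.64·5.390 = 3.450
Arc 5: start y=0.000, vy=3.450 → t=0.690, apex=0.595, x_land=80.819, impact vy=-3.450
  bounce: vy ← 0.64·3.450 = 2.208
Arc 6: start y=0.000, vy=2.208 → t=0.442, apex=0.244, x_land=84.422, impact vy=-2.208
  bounce: vy ← 0.64·2.208 = 1.413
Arc 7: start y=0.000, vy=1.413 → t=0.283, apex=0.100, x_land=86.728, impact vy=-1.413
  bounce: vy ← 0.64·1.413 = 0.904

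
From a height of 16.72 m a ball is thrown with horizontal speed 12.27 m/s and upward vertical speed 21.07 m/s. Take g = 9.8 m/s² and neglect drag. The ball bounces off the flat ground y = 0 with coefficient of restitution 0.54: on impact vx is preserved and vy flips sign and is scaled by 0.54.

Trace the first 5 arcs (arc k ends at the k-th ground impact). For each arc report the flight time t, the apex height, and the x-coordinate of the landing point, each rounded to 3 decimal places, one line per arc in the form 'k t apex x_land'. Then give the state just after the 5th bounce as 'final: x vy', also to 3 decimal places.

Arc 1: start y=16.720, vy=21.070 → t=4.985, apex=39.370, x_land=61.161, impact vy=-27.779
  bounce: vy ← 0.54·27.779 = 15.001
Arc 2: start y=0.000, vy=15.001 → t=3.061, apex=11.480, x_land=98.723, impact vy=-15.001
  bounce: vy ← 0.54·15.001 = 8.100
Arc 3: start y=0.000, vy=8.100 → t=1.653, apex=3.348, x_land=119.007, impact vy=-8.100
  bounce: vy ← 0.54·8.100 = 4.374
Arc 4: start y=0.000, vy=4.374 → t=0.893, apex=0.976, x_land=129.960, impact vy=-4.374
  bounce: vy ← 0.54·4.374 = 2.362
Arc 5: start y=0.000, vy=2.362 → t=0.482, apex=0.285, x_land=135.875, impact vy=-2.362
  bounce: vy ← 0.54·2.362 = 1.276

1 4.985 39.370 61.161
2 3.061 11.480 98.723
3 1.653 3.348 119.007
4 0.893 0.976 129.960
5 0.482 0.285 135.875
final: 135.875 1.276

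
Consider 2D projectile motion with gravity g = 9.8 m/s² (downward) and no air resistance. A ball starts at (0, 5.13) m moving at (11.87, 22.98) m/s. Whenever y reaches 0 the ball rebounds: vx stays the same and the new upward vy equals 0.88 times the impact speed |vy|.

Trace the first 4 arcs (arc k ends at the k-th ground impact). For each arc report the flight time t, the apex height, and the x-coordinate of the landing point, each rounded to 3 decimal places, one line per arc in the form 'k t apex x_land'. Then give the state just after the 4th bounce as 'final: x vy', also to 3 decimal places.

Arc 1: start y=5.130, vy=22.980 → t=4.903, apex=32.073, x_land=58.202, impact vy=-25.072
  bounce: vy ← 0.88·25.072 = 22.064
Arc 2: start y=0.000, vy=22.064 → t=4.503, apex=24.837, x_land=111.651, impact vy=-22.064
  bounce: vy ← 0.88·22.064 = 19.416
Arc 3: start y=0.000, vy=19.416 → t=3.962, apex=19.234, x_land=158.685, impact vy=-19.416
  bounce: vy ← 0.88·19.416 = 17.086
Arc 4: start y=0.000, vy=17.086 → t=3.487, apex=14.895, x_land=200.076, impact vy=-17.086
  bounce: vy ← 0.88·17.086 = 15.036

1 4.903 32.073 58.202
2 4.503 24.837 111.651
3 3.962 19.234 158.685
4 3.487 14.895 200.076
final: 200.076 15.036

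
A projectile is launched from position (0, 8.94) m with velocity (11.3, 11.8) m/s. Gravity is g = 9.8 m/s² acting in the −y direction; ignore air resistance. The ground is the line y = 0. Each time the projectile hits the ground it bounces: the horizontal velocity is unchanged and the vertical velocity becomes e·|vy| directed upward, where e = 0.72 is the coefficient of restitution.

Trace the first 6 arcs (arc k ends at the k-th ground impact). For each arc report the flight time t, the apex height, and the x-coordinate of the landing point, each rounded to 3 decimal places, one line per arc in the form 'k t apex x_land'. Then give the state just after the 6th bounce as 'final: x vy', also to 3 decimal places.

Arc 1: start y=8.940, vy=11.800 → t=3.014, apex=16.044, x_land=34.054, impact vy=-17.733
  bounce: vy ← 0.72·17.733 = 12.768
Arc 2: start y=0.000, vy=12.768 → t=2.606, apex=8.317, x_land=63.498, impact vy=-12.768
  bounce: vy ← 0.72·12.768 = 9.193
Arc 3: start y=0.000, vy=9.193 → t=1.876, apex=4.312, x_land=84.698, impact vy=-9.193
  bounce: vy ← 0.72·9.193 = 6.619
Arc 4: start y=0.000, vy=6.619 → t=1.351, apex=2.235, x_land=99.961, impact vy=-6.619
  bounce: vy ← 0.72·6.619 = 4.766
Arc 5: start y=0.000, vy=4.766 → t=0.973, apex=1.159, x_land=110.951, impact vy=-4.766
  bounce: vy ← 0.72·4.766 = 3.431
Arc 6: start y=0.000, vy=3.431 → t=0.700, apex=0.601, x_land=118.864, impact vy=-3.431
  bounce: vy ← 0.72·3.431 = 2.470

1 3.014 16.044 34.054
2 2.606 8.317 63.498
3 1.876 4.312 84.698
4 1.351 2.235 99.961
5 0.973 1.159 110.951
6 0.700 0.601 118.864
final: 118.864 2.470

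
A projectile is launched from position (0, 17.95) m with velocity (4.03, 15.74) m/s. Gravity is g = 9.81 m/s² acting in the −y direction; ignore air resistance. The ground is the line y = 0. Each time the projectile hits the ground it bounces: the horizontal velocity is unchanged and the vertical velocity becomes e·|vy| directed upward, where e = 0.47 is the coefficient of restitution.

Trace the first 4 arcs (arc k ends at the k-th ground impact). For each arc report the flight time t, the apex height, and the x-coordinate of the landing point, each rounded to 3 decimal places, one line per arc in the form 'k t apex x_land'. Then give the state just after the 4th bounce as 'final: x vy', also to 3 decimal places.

1 4.101 30.577 16.528
2 2.347 6.755 25.986
3 1.103 1.492 30.432
4 0.518 0.330 32.521
final: 32.521 1.195

Arc 1: start y=17.950, vy=15.740 → t=4.101, apex=30.577, x_land=16.528, impact vy=-24.493
  bounce: vy ← 0.47·24.493 = 11.512
Arc 2: start y=0.000, vy=11.512 → t=2.347, apex=6.755, x_land=25.986, impact vy=-11.512
  bounce: vy ← 0.47·11.512 = 5.411
Arc 3: start y=0.000, vy=5.411 → t=1.103, apex=1.492, x_land=30.432, impact vy=-5.411
  bounce: vy ← 0.47·5.411 = 2.543
Arc 4: start y=0.000, vy=2.543 → t=0.518, apex=0.330, x_land=32.521, impact vy=-2.543
  bounce: vy ← 0.47·2.543 = 1.195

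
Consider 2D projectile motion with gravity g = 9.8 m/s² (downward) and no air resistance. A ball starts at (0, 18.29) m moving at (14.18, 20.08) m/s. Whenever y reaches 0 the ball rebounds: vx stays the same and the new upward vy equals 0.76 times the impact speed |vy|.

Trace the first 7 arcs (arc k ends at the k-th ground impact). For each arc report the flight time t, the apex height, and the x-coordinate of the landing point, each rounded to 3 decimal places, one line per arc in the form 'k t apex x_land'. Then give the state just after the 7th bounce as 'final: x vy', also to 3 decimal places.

1 4.865 38.862 68.988
2 4.281 22.447 129.687
3 3.253 12.965 175.819
4 2.472 7.489 210.879
5 1.879 4.325 237.524
6 1.428 2.498 257.775
7 1.085 1.443 273.165
final: 273.165 4.042

Arc 1: start y=18.290, vy=20.080 → t=4.865, apex=38.862, x_land=68.988, impact vy=-27.599
  bounce: vy ← 0.76·27.599 = 20.975
Arc 2: start y=0.000, vy=20.975 → t=4.281, apex=22.447, x_land=129.687, impact vy=-20.975
  bounce: vy ← 0.76·20.975 = 15.941
Arc 3: start y=0.000, vy=15.941 → t=3.253, apex=12.965, x_land=175.819, impact vy=-15.941
  bounce: vy ← 0.76·15.941 = 12.115
Arc 4: start y=0.000, vy=12.115 → t=2.472, apex=7.489, x_land=210.879, impact vy=-12.115
  bounce: vy ← 0.76·12.115 = 9.208
Arc 5: start y=0.000, vy=9.208 → t=1.879, apex=4.325, x_land=237.524, impact vy=-9.208
  bounce: vy ← 0.76·9.208 = 6.998
Arc 6: start y=0.000, vy=6.998 → t=1.428, apex=2.498, x_land=257.775, impact vy=-6.998
  bounce: vy ← 0.76·6.998 = 5.318
Arc 7: start y=0.000, vy=5.318 → t=1.085, apex=1.443, x_land=273.165, impact vy=-5.318
  bounce: vy ← 0.76·5.318 = 4.042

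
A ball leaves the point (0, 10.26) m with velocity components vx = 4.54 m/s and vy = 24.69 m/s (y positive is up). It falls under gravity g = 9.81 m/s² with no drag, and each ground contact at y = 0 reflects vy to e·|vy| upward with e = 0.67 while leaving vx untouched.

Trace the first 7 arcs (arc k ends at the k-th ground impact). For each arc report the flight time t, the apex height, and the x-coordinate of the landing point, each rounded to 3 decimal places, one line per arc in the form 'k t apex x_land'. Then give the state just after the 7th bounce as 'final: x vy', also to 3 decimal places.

1 5.420 41.330 24.605
2 3.890 18.553 42.264
3 2.606 8.328 54.096
4 1.746 3.739 62.023
5 1.170 1.678 67.335
6 0.784 0.753 70.893
7 0.525 0.338 73.277
final: 73.277 1.726

Arc 1: start y=10.260, vy=24.690 → t=5.420, apex=41.330, x_land=24.605, impact vy=-28.476
  bounce: vy ← 0.67·28.476 = 19.079
Arc 2: start y=0.000, vy=19.079 → t=3.890, apex=18.553, x_land=42.264, impact vy=-19.079
  bounce: vy ← 0.67·19.079 = 12.783
Arc 3: start y=0.000, vy=12.783 → t=2.606, apex=8.328, x_land=54.096, impact vy=-12.783
  bounce: vy ← 0.67·12.783 = 8.565
Arc 4: start y=0.000, vy=8.565 → t=1.746, apex=3.739, x_land=62.023, impact vy=-8.565
  bounce: vy ← 0.67·8.565 = 5.738
Arc 5: start y=0.000, vy=5.738 → t=1.170, apex=1.678, x_land=67.335, impact vy=-5.738
  bounce: vy ← 0.67·5.738 = 3.845
Arc 6: start y=0.000, vy=3.845 → t=0.784, apex=0.753, x_land=70.893, impact vy=-3.845
  bounce: vy ← 0.67·3.845 = 2.576
Arc 7: start y=0.000, vy=2.576 → t=0.525, apex=0.338, x_land=73.277, impact vy=-2.576
  bounce: vy ← 0.67·2.576 = 1.726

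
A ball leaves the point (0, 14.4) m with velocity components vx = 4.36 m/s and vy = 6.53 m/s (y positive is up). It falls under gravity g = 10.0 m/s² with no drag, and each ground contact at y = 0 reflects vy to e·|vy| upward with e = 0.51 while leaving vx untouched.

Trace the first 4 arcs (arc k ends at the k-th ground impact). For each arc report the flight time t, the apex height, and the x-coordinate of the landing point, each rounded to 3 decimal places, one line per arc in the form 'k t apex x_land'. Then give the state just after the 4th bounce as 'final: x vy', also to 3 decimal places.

1 2.471 16.532 10.775
2 1.855 4.300 18.862
3 0.946 1.118 22.986
4 0.482 0.291 25.089
final: 25.089 1.230

Arc 1: start y=14.400, vy=6.530 → t=2.471, apex=16.532, x_land=10.775, impact vy=-18.184
  bounce: vy ← 0.51·18.184 = 9.274
Arc 2: start y=0.000, vy=9.274 → t=1.855, apex=4.300, x_land=18.862, impact vy=-9.274
  bounce: vy ← 0.51·9.274 = 4.730
Arc 3: start y=0.000, vy=4.730 → t=0.946, apex=1.118, x_land=22.986, impact vy=-4.730
  bounce: vy ← 0.51·4.730 = 2.412
Arc 4: start y=0.000, vy=2.412 → t=0.482, apex=0.291, x_land=25.089, impact vy=-2.412
  bounce: vy ← 0.51·2.412 = 1.230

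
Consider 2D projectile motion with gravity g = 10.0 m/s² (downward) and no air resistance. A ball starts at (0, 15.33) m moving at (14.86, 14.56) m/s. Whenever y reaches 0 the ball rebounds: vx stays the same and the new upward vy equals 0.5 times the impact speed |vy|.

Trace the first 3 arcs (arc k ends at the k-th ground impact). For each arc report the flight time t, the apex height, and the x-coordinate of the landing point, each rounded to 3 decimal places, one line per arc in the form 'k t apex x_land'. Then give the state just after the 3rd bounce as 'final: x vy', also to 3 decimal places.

1 3.733 25.930 55.476
2 2.277 6.482 89.316
3 1.139 1.621 106.237
final: 106.237 2.847

Arc 1: start y=15.330, vy=14.560 → t=3.733, apex=25.930, x_land=55.476, impact vy=-22.773
  bounce: vy ← 0.5·22.773 = 11.386
Arc 2: start y=0.000, vy=11.386 → t=2.277, apex=6.482, x_land=89.316, impact vy=-11.386
  bounce: vy ← 0.5·11.386 = 5.693
Arc 3: start y=0.000, vy=5.693 → t=1.139, apex=1.621, x_land=106.237, impact vy=-5.693
  bounce: vy ← 0.5·5.693 = 2.847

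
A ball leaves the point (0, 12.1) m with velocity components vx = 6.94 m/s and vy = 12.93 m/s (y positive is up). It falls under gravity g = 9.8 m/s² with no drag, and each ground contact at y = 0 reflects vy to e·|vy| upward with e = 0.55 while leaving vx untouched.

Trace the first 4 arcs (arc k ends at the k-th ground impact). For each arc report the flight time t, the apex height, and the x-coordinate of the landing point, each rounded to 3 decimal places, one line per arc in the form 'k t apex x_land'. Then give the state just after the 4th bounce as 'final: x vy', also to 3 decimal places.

1 3.371 20.630 23.397
2 2.257 6.241 39.061
3 1.241 1.888 47.676
4 0.683 0.571 52.414
final: 52.414 1.840

Arc 1: start y=12.100, vy=12.930 → t=3.371, apex=20.630, x_land=23.397, impact vy=-20.108
  bounce: vy ← 0.55·20.108 = 11.060
Arc 2: start y=0.000, vy=11.060 → t=2.257, apex=6.241, x_land=39.061, impact vy=-11.060
  bounce: vy ← 0.55·11.060 = 6.083
Arc 3: start y=0.000, vy=6.083 → t=1.241, apex=1.888, x_land=47.676, impact vy=-6.083
  bounce: vy ← 0.55·6.083 = 3.346
Arc 4: start y=0.000, vy=3.346 → t=0.683, apex=0.571, x_land=52.414, impact vy=-3.346
  bounce: vy ← 0.55·3.346 = 1.840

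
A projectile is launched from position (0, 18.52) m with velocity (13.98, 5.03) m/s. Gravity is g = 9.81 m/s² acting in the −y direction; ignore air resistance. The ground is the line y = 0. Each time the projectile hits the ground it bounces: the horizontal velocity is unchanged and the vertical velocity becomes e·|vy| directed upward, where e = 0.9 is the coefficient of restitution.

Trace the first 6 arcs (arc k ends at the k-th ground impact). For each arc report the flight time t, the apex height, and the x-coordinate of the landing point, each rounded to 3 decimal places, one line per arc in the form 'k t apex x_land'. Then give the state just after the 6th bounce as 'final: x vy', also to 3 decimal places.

1 2.522 19.810 35.263
2 3.617 16.046 85.833
3 3.256 12.997 131.347
4 2.930 10.528 172.309
5 2.637 8.527 209.175
6 2.373 6.907 242.354
final: 242.354 10.477

Arc 1: start y=18.520, vy=5.030 → t=2.522, apex=19.810, x_land=35.263, impact vy=-19.715
  bounce: vy ← 0.9·19.715 = 17.743
Arc 2: start y=0.000, vy=17.743 → t=3.617, apex=16.046, x_land=85.833, impact vy=-17.743
  bounce: vy ← 0.9·17.743 = 15.969
Arc 3: start y=0.000, vy=15.969 → t=3.256, apex=12.997, x_land=131.347, impact vy=-15.969
  bounce: vy ← 0.9·15.969 = 14.372
Arc 4: start y=0.000, vy=14.372 → t=2.930, apex=10.528, x_land=172.309, impact vy=-14.372
  bounce: vy ← 0.9·14.372 = 12.935
Arc 5: start y=0.000, vy=12.935 → t=2.637, apex=8.527, x_land=209.175, impact vy=-12.935
  bounce: vy ← 0.9·12.935 = 11.641
Arc 6: start y=0.000, vy=11.641 → t=2.373, apex=6.907, x_land=242.354, impact vy=-11.641
  bounce: vy ← 0.9·11.641 = 10.477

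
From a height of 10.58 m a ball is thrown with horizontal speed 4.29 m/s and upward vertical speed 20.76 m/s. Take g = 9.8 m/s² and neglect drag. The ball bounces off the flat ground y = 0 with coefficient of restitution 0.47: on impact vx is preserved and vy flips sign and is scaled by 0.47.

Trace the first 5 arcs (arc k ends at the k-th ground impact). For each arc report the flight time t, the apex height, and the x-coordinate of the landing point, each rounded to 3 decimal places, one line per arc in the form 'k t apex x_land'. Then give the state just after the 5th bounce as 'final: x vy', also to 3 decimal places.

Arc 1: start y=10.580, vy=20.760 → t=4.696, apex=32.569, x_land=20.148, impact vy=-25.266
  bounce: vy ← 0.47·25.266 = 11.875
Arc 2: start y=0.000, vy=11.875 → t=2.423, apex=7.194, x_land=30.544, impact vy=-11.875
  bounce: vy ← 0.47·11.875 = 5.581
Arc 3: start y=0.000, vy=5.581 → t=1.139, apex=1.589, x_land=35.431, impact vy=-5.581
  bounce: vy ← 0.47·5.581 = 2.623
Arc 4: start y=0.000, vy=2.623 → t=0.535, apex=0.351, x_land=37.727, impact vy=-2.623
  bounce: vy ← 0.47·2.623 = 1.233
Arc 5: start y=0.000, vy=1.233 → t=0.252, apex=0.078, x_land=38.807, impact vy=-1.233
  bounce: vy ← 0.47·1.233 = 0.579

1 4.696 32.569 20.148
2 2.423 7.194 30.544
3 1.139 1.589 35.431
4 0.535 0.351 37.727
5 0.252 0.078 38.807
final: 38.807 0.579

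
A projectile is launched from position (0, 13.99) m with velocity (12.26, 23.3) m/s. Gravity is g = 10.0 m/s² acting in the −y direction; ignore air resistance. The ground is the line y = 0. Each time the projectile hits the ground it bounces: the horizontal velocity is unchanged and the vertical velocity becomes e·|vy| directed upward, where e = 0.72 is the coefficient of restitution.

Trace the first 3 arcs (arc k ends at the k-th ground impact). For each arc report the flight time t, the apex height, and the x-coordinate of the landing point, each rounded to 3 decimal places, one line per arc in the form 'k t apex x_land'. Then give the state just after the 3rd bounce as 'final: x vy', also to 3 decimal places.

1 5.198 41.135 63.731
2 4.130 21.324 114.368
3 2.974 11.054 150.827
final: 150.827 10.706

Arc 1: start y=13.990, vy=23.300 → t=5.198, apex=41.135, x_land=63.731, impact vy=-28.683
  bounce: vy ← 0.72·28.683 = 20.651
Arc 2: start y=0.000, vy=20.651 → t=4.130, apex=21.324, x_land=114.368, impact vy=-20.651
  bounce: vy ← 0.72·20.651 = 14.869
Arc 3: start y=0.000, vy=14.869 → t=2.974, apex=11.054, x_land=150.827, impact vy=-14.869
  bounce: vy ← 0.72·14.869 = 10.706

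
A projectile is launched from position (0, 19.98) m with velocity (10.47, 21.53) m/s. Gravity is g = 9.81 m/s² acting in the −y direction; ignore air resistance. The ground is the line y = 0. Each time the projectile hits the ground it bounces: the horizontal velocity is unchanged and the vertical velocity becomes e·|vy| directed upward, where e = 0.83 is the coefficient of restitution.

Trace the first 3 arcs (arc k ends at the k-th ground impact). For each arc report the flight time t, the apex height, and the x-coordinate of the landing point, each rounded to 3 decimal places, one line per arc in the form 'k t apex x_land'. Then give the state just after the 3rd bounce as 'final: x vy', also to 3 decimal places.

1 5.176 43.606 54.196
2 4.950 30.040 106.017
3 4.108 20.695 149.029
final: 149.029 16.725

Arc 1: start y=19.980, vy=21.530 → t=5.176, apex=43.606, x_land=54.196, impact vy=-29.250
  bounce: vy ← 0.83·29.250 = 24.277
Arc 2: start y=0.000, vy=24.277 → t=4.950, apex=30.040, x_land=106.017, impact vy=-24.277
  bounce: vy ← 0.83·24.277 = 20.150
Arc 3: start y=0.000, vy=20.150 → t=4.108, apex=20.695, x_land=149.029, impact vy=-20.150
  bounce: vy ← 0.83·20.150 = 16.725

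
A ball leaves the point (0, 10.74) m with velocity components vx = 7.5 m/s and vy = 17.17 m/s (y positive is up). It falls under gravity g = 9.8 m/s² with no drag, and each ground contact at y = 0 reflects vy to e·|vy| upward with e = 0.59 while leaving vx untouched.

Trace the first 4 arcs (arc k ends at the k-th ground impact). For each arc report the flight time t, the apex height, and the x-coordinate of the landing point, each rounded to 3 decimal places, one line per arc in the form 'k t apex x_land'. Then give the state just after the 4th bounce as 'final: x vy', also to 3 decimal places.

1 4.046 25.781 30.344
2 2.707 8.974 50.644
3 1.597 3.124 62.621
4 0.942 1.087 69.687
final: 69.687 2.724

Arc 1: start y=10.740, vy=17.170 → t=4.046, apex=25.781, x_land=30.344, impact vy=-22.479
  bounce: vy ← 0.59·22.479 = 13.263
Arc 2: start y=0.000, vy=13.263 → t=2.707, apex=8.974, x_land=50.644, impact vy=-13.263
  bounce: vy ← 0.59·13.263 = 7.825
Arc 3: start y=0.000, vy=7.825 → t=1.597, apex=3.124, x_land=62.621, impact vy=-7.825
  bounce: vy ← 0.59·7.825 = 4.617
Arc 4: start y=0.000, vy=4.617 → t=0.942, apex=1.087, x_land=69.687, impact vy=-4.617
  bounce: vy ← 0.59·4.617 = 2.724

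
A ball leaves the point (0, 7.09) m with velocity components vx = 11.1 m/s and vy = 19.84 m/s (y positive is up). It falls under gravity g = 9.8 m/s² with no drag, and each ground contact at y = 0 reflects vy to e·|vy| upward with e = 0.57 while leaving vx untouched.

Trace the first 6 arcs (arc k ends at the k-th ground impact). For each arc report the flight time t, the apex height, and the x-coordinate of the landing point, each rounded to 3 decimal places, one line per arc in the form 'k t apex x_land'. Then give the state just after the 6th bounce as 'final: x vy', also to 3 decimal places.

1 4.379 27.173 48.611
2 2.685 8.828 78.410
3 1.530 2.868 95.395
4 0.872 0.932 105.077
5 0.497 0.303 110.595
6 0.283 0.098 113.741
final: 113.741 0.791

Arc 1: start y=7.090, vy=19.840 → t=4.379, apex=27.173, x_land=48.611, impact vy=-23.078
  bounce: vy ← 0.57·23.078 = 13.154
Arc 2: start y=0.000, vy=13.154 → t=2.685, apex=8.828, x_land=78.410, impact vy=-13.154
  bounce: vy ← 0.57·13.154 = 7.498
Arc 3: start y=0.000, vy=7.498 → t=1.530, apex=2.868, x_land=95.395, impact vy=-7.498
  bounce: vy ← 0.57·7.498 = 4.274
Arc 4: start y=0.000, vy=4.274 → t=0.872, apex=0.932, x_land=105.077, impact vy=-4.274
  bounce: vy ← 0.57·4.274 = 2.436
Arc 5: start y=0.000, vy=2.436 → t=0.497, apex=0.303, x_land=110.595, impact vy=-2.436
  bounce: vy ← 0.57·2.436 = 1.389
Arc 6: start y=0.000, vy=1.389 → t=0.283, apex=0.098, x_land=113.741, impact vy=-1.389
  bounce: vy ← 0.57·1.389 = 0.791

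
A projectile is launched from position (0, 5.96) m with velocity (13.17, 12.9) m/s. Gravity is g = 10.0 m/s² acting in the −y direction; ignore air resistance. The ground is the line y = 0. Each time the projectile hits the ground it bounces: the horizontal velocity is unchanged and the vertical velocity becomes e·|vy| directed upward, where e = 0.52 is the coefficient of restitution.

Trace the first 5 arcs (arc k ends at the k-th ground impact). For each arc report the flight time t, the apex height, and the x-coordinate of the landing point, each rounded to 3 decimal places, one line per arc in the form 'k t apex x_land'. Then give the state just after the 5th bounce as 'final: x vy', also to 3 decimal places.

1 2.980 14.280 39.247
2 1.758 3.861 62.394
3 0.914 1.044 74.431
4 0.475 0.282 80.690
5 0.247 0.076 83.945
final: 83.945 0.643

Arc 1: start y=5.960, vy=12.900 → t=2.980, apex=14.280, x_land=39.247, impact vy=-16.900
  bounce: vy ← 0.52·16.900 = 8.788
Arc 2: start y=0.000, vy=8.788 → t=1.758, apex=3.861, x_land=62.394, impact vy=-8.788
  bounce: vy ← 0.52·8.788 = 4.570
Arc 3: start y=0.000, vy=4.570 → t=0.914, apex=1.044, x_land=74.431, impact vy=-4.570
  bounce: vy ← 0.52·4.570 = 2.376
Arc 4: start y=0.000, vy=2.376 → t=0.475, apex=0.282, x_land=80.690, impact vy=-2.376
  bounce: vy ← 0.52·2.376 = 1.236
Arc 5: start y=0.000, vy=1.236 → t=0.247, apex=0.076, x_land=83.945, impact vy=-1.236
  bounce: vy ← 0.52·1.236 = 0.643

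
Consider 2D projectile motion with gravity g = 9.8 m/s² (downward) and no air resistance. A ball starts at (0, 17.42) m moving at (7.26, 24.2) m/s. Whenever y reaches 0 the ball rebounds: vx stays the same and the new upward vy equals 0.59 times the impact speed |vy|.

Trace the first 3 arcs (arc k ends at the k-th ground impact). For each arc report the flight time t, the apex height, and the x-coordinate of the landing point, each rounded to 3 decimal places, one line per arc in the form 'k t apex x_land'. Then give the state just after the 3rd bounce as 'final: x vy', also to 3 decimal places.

1 5.576 47.300 40.484
2 3.666 16.465 67.100
3 2.163 5.731 82.804
final: 82.804 6.253

Arc 1: start y=17.420, vy=24.200 → t=5.576, apex=47.300, x_land=40.484, impact vy=-30.448
  bounce: vy ← 0.59·30.448 = 17.964
Arc 2: start y=0.000, vy=17.964 → t=3.666, apex=16.465, x_land=67.100, impact vy=-17.964
  bounce: vy ← 0.59·17.964 = 10.599
Arc 3: start y=0.000, vy=10.599 → t=2.163, apex=5.731, x_land=82.804, impact vy=-10.599
  bounce: vy ← 0.59·10.599 = 6.253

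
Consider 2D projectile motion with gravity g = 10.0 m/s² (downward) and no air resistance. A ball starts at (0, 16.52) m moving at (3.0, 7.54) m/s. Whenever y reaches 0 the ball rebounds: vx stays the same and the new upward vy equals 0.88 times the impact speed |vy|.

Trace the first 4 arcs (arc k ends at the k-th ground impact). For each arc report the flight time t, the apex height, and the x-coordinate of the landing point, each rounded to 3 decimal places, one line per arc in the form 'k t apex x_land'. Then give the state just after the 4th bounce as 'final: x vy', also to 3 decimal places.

1 2.722 19.363 8.166
2 3.463 14.994 18.556
3 3.048 11.612 27.699
4 2.682 8.992 35.746
final: 35.746 11.801

Arc 1: start y=16.520, vy=7.540 → t=2.722, apex=19.363, x_land=8.166, impact vy=-19.679
  bounce: vy ← 0.88·19.679 = 17.317
Arc 2: start y=0.000, vy=17.317 → t=3.463, apex=14.994, x_land=18.556, impact vy=-17.317
  bounce: vy ← 0.88·17.317 = 15.239
Arc 3: start y=0.000, vy=15.239 → t=3.048, apex=11.612, x_land=27.699, impact vy=-15.239
  bounce: vy ← 0.88·15.239 = 13.410
Arc 4: start y=0.000, vy=13.410 → t=2.682, apex=8.992, x_land=35.746, impact vy=-13.410
  bounce: vy ← 0.88·13.410 = 11.801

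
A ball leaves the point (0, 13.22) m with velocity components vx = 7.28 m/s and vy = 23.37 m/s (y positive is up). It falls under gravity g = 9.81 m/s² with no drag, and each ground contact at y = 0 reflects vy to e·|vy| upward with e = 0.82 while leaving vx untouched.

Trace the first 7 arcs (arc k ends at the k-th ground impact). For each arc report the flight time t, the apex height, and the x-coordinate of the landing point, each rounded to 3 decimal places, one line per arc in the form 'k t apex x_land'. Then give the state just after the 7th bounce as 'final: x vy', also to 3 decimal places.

1 5.275 41.057 38.405
2 4.745 27.607 72.947
3 3.891 18.563 101.272
4 3.190 12.482 124.498
5 2.616 8.393 143.543
6 2.145 5.643 159.160
7 1.759 3.794 171.966
final: 171.966 7.075

Arc 1: start y=13.220, vy=23.370 → t=5.275, apex=41.057, x_land=38.405, impact vy=-28.382
  bounce: vy ← 0.82·28.382 = 23.273
Arc 2: start y=0.000, vy=23.273 → t=4.745, apex=27.607, x_land=72.947, impact vy=-23.273
  bounce: vy ← 0.82·23.273 = 19.084
Arc 3: start y=0.000, vy=19.084 → t=3.891, apex=18.563, x_land=101.272, impact vy=-19.084
  bounce: vy ← 0.82·19.084 = 15.649
Arc 4: start y=0.000, vy=15.649 → t=3.190, apex=12.482, x_land=124.498, impact vy=-15.649
  bounce: vy ← 0.82·15.649 = 12.832
Arc 5: start y=0.000, vy=12.832 → t=2.616, apex=8.393, x_land=143.543, impact vy=-12.832
  bounce: vy ← 0.82·12.832 = 10.522
Arc 6: start y=0.000, vy=10.522 → t=2.145, apex=5.643, x_land=159.160, impact vy=-10.522
  bounce: vy ← 0.82·10.522 = 8.628
Arc 7: start y=0.000, vy=8.628 → t=1.759, apex=3.794, x_land=171.966, impact vy=-8.628
  bounce: vy ← 0.82·8.628 = 7.075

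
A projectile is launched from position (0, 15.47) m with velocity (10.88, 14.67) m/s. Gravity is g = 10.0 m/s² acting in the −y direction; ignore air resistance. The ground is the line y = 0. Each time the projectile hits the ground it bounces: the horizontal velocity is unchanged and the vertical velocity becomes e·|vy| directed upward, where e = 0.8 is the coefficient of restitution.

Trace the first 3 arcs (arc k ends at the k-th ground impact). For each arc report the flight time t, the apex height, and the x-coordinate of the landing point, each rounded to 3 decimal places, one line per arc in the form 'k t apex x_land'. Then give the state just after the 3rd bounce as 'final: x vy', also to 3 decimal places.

1 3.757 26.230 40.881
2 3.665 16.787 80.753
3 2.932 10.744 112.650
final: 112.650 11.727

Arc 1: start y=15.470, vy=14.670 → t=3.757, apex=26.230, x_land=40.881, impact vy=-22.904
  bounce: vy ← 0.8·22.904 = 18.323
Arc 2: start y=0.000, vy=18.323 → t=3.665, apex=16.787, x_land=80.753, impact vy=-18.323
  bounce: vy ← 0.8·18.323 = 14.659
Arc 3: start y=0.000, vy=14.659 → t=2.932, apex=10.744, x_land=112.650, impact vy=-14.659
  bounce: vy ← 0.8·14.659 = 11.727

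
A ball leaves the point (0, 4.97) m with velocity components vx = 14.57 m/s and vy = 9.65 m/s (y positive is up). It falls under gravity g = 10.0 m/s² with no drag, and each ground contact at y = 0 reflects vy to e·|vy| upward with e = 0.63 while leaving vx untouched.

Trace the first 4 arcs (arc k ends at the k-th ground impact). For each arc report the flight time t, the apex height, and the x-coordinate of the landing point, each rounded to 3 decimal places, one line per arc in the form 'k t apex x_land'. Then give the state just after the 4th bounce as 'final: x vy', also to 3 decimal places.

Arc 1: start y=4.970, vy=9.650 → t=2.353, apex=9.626, x_land=34.276, impact vy=-13.875
  bounce: vy ← 0.63·13.875 = 8.741
Arc 2: start y=0.000, vy=8.741 → t=1.748, apex=3.821, x_land=59.749, impact vy=-8.741
  bounce: vy ← 0.63·8.741 = 5.507
Arc 3: start y=0.000, vy=5.507 → t=1.101, apex=1.516, x_land=75.796, impact vy=-5.507
  bounce: vy ← 0.63·5.507 = 3.469
Arc 4: start y=0.000, vy=3.469 → t=0.694, apex=0.602, x_land=85.906, impact vy=-3.469
  bounce: vy ← 0.63·3.469 = 2.186

1 2.353 9.626 34.276
2 1.748 3.821 59.749
3 1.101 1.516 75.796
4 0.694 0.602 85.906
final: 85.906 2.186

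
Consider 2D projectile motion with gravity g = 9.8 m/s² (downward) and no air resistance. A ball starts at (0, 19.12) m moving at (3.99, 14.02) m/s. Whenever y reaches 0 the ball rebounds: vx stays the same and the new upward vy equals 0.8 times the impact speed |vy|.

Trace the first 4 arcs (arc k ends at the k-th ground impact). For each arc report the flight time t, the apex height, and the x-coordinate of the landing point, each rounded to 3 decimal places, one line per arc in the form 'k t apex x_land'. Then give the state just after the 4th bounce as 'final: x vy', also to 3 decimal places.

Arc 1: start y=19.120, vy=14.020 → t=3.870, apex=29.149, x_land=15.440, impact vy=-23.902
  bounce: vy ← 0.8·23.902 = 19.122
Arc 2: start y=0.000, vy=19.122 → t=3.902, apex=18.655, x_land=31.010, impact vy=-19.122
  bounce: vy ← 0.8·19.122 = 15.297
Arc 3: start y=0.000, vy=15.297 → t=3.122, apex=11.939, x_land=43.467, impact vy=-15.297
  bounce: vy ← 0.8·15.297 = 12.238
Arc 4: start y=0.000, vy=12.238 → t=2.498, apex=7.641, x_land=53.432, impact vy=-12.238
  bounce: vy ← 0.8·12.238 = 9.790

1 3.870 29.149 15.440
2 3.902 18.655 31.010
3 3.122 11.939 43.467
4 2.498 7.641 53.432
final: 53.432 9.790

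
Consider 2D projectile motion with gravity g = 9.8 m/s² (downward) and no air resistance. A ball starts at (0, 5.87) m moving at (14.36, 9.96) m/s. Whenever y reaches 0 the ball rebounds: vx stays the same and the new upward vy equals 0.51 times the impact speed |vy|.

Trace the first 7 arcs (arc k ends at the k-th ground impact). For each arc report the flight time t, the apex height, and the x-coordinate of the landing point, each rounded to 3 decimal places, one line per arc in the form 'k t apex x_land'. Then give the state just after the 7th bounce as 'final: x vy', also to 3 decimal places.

Arc 1: start y=5.870, vy=9.960 → t=2.510, apex=10.931, x_land=36.043, impact vy=-14.637
  bounce: vy ← 0.51·14.637 = 7.465
Arc 2: start y=0.000, vy=7.465 → t=1.523, apex=2.843, x_land=57.920, impact vy=-7.465
  bounce: vy ← 0.51·7.465 = 3.807
Arc 3: start y=0.000, vy=3.807 → t=0.777, apex=0.740, x_land=69.077, impact vy=-3.807
  bounce: vy ← 0.51·3.807 = 1.942
Arc 4: start y=0.000, vy=1.942 → t=0.396, apex=0.192, x_land=74.768, impact vy=-1.942
  bounce: vy ← 0.51·1.942 = 0.990
Arc 5: start y=0.000, vy=0.990 → t=0.202, apex=0.050, x_land=77.670, impact vy=-0.990
  bounce: vy ← 0.51·0.990 = 0.505
Arc 6: start y=0.000, vy=0.505 → t=0.103, apex=0.013, x_land=79.150, impact vy=-0.505
  bounce: vy ← 0.51·0.505 = 0.258
Arc 7: start y=0.000, vy=0.258 → t=0.053, apex=0.003, x_land=79.905, impact vy=-0.258
  bounce: vy ← 0.51·0.258 = 0.131

1 2.510 10.931 36.043
2 1.523 2.843 57.920
3 0.777 0.740 69.077
4 0.396 0.192 74.768
5 0.202 0.050 77.670
6 0.103 0.013 79.150
7 0.053 0.003 79.905
final: 79.905 0.131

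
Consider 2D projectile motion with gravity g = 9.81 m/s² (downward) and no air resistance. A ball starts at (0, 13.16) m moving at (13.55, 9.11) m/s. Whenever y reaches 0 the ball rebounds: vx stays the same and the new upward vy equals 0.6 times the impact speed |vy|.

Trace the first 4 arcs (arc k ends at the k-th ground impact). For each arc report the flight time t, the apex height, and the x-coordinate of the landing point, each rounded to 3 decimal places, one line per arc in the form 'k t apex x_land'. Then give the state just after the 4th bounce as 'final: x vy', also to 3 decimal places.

Arc 1: start y=13.160, vy=9.110 → t=2.812, apex=17.390, x_land=38.097, impact vy=-18.471
  bounce: vy ← 0.6·18.471 = 11.083
Arc 2: start y=0.000, vy=11.083 → t=2.259, apex=6.260, x_land=68.713, impact vy=-11.083
  bounce: vy ← 0.6·11.083 = 6.650
Arc 3: start y=0.000, vy=6.650 → t=1.356, apex=2.254, x_land=87.082, impact vy=-6.650
  bounce: vy ← 0.6·6.650 = 3.990
Arc 4: start y=0.000, vy=3.990 → t=0.813, apex=0.811, x_land=98.104, impact vy=-3.990
  bounce: vy ← 0.6·3.990 = 2.394

1 2.812 17.390 38.097
2 2.259 6.260 68.713
3 1.356 2.254 87.082
4 0.813 0.811 98.104
final: 98.104 2.394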